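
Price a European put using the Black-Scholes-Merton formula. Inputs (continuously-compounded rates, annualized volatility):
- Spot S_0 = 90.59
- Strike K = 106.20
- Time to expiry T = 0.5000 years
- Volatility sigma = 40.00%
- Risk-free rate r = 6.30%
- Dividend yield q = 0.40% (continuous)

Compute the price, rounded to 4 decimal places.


Answer: Price = 18.2295

Derivation:
d1 = (ln(S/K) + (r - q + 0.5*sigma^2) * T) / (sigma * sqrt(T)) = -0.31636055
d2 = d1 - sigma * sqrt(T) = -0.59920327
exp(-rT) = 0.96899096; exp(-qT) = 0.99800200
P = K * exp(-rT) * N(-d2) - S_0 * exp(-qT) * N(-d1)
N(-d1) = 0.62413557; N(-d2) = 0.72548133
P = 106.2000 * 0.96899096 * 0.72548133 - 90.5900 * 0.99800200 * 0.62413557 = 18.2295


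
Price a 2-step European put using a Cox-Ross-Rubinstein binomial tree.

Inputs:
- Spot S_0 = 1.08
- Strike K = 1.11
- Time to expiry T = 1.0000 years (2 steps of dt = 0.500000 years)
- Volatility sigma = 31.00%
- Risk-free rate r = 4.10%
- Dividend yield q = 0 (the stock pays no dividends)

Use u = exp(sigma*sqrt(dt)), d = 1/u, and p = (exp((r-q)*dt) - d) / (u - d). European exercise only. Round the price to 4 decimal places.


Answer: Price = V(0,0) = 0.1167

Derivation:
dt = T/N = 0.500000
u = exp(sigma*sqrt(dt)) = 1.245084; d = 1/u = 0.803159
p = (exp((r-q)*dt) - d) / (u - d) = 0.492284
Discount per step: exp(-r*dt) = 0.979709
Stock lattice S(k, i) with i counting down-moves:
  k=0: S(0,0) = 1.0800
  k=1: S(1,0) = 1.3447; S(1,1) = 0.8674
  k=2: S(2,0) = 1.6743; S(2,1) = 1.0800; S(2,2) = 0.6967
Terminal payoffs V(N, i) = max(K - S_T, 0):
  V(2,0) = 0.000000; V(2,1) = 0.030000; V(2,2) = 0.413331
Backward induction: V(k, i) = exp(-r*dt) * [p * V(k+1, i) + (1-p) * V(k+1, i+1)].
  V(1,0) = exp(-r*dt) * [p*0.000000 + (1-p)*0.030000] = 0.014922
  V(1,1) = exp(-r*dt) * [p*0.030000 + (1-p)*0.413331] = 0.220065
  V(0,0) = exp(-r*dt) * [p*0.014922 + (1-p)*0.220065] = 0.116661


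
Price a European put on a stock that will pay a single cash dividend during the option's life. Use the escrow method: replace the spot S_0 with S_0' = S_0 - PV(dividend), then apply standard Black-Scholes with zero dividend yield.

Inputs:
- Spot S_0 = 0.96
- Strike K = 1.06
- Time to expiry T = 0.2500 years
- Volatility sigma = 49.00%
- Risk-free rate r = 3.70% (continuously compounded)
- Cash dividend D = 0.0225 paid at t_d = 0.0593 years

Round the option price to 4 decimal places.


PV(D) = D * exp(-r * t_d) = 0.0225 * 0.99780831 = 0.02245069
S_0' = S_0 - PV(D) = 0.9600 - 0.02245069 = 0.93754931
d1 = (ln(S_0'/K) + (r + sigma^2/2)*T) / (sigma*sqrt(T)) = -0.34078502
d2 = d1 - sigma*sqrt(T) = -0.58578502
exp(-rT) = 0.99079265
N(-d1) = 0.63336729; N(-d2) = 0.72099000
P = K * exp(-rT) * N(-d2) - S_0' * N(-d1) = 1.0600 * 0.99079265 * 0.72099000 - 0.93754931 * 0.63336729 = 0.1634

Answer: Price = 0.1634


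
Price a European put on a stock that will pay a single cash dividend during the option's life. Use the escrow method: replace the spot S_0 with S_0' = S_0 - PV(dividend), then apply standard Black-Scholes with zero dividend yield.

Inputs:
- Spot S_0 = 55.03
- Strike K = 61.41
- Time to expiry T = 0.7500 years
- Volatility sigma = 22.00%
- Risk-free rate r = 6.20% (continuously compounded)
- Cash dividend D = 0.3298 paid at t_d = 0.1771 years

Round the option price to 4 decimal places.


PV(D) = D * exp(-r * t_d) = 0.3298 * 0.98907986 = 0.32619854
S_0' = S_0 - PV(D) = 55.0300 - 0.32619854 = 54.70380146
d1 = (ln(S_0'/K) + (r + sigma^2/2)*T) / (sigma*sqrt(T)) = -0.26762539
d2 = d1 - sigma*sqrt(T) = -0.45815098
exp(-rT) = 0.95456456
N(-d1) = 0.60550616; N(-d2) = 0.67657801
P = K * exp(-rT) * N(-d2) - S_0' * N(-d1) = 61.4100 * 0.95456456 * 0.67657801 - 54.70380146 * 0.60550616 = 6.5374

Answer: Price = 6.5374


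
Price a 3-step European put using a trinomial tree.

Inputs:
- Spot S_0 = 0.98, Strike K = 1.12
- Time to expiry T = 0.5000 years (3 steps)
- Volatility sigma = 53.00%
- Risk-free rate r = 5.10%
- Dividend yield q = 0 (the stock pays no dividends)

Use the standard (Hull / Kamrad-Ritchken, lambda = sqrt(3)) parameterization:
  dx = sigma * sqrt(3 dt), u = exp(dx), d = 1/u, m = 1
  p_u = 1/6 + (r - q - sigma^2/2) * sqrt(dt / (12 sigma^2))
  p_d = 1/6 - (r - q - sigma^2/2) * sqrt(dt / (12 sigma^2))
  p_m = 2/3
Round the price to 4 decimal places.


Answer: Price = V(0,0) = 0.2199

Derivation:
dt = T/N = 0.166667; dx = sigma*sqrt(3*dt) = 0.374767
u = exp(dx) = 1.454652; d = 1/u = 0.687450
p_u = 0.146777, p_m = 0.666667, p_d = 0.186557
Discount per step: exp(-r*dt) = 0.991536
Stock lattice S(k, j) with j the centered position index:
  k=0: S(0,+0) = 0.9800
  k=1: S(1,-1) = 0.6737; S(1,+0) = 0.9800; S(1,+1) = 1.4256
  k=2: S(2,-2) = 0.4631; S(2,-1) = 0.6737; S(2,+0) = 0.9800; S(2,+1) = 1.4256; S(2,+2) = 2.0737
  k=3: S(3,-3) = 0.3184; S(3,-2) = 0.4631; S(3,-1) = 0.6737; S(3,+0) = 0.9800; S(3,+1) = 1.4256; S(3,+2) = 2.0737; S(3,+3) = 3.0165
Terminal payoffs V(N, j) = max(K - S_T, 0):
  V(3,-3) = 0.801618; V(3,-2) = 0.656865; V(3,-1) = 0.446299; V(3,+0) = 0.140000; V(3,+1) = 0.000000; V(3,+2) = 0.000000; V(3,+3) = 0.000000
Backward induction: V(k, j) = exp(-r*dt) * [p_u * V(k+1, j+1) + p_m * V(k+1, j) + p_d * V(k+1, j-1)]
  V(2,-2) = exp(-r*dt) * [p_u*0.446299 + p_m*0.656865 + p_d*0.801618] = 0.647437
  V(2,-1) = exp(-r*dt) * [p_u*0.140000 + p_m*0.446299 + p_d*0.656865] = 0.436895
  V(2,+0) = exp(-r*dt) * [p_u*0.000000 + p_m*0.140000 + p_d*0.446299] = 0.175099
  V(2,+1) = exp(-r*dt) * [p_u*0.000000 + p_m*0.000000 + p_d*0.140000] = 0.025897
  V(2,+2) = exp(-r*dt) * [p_u*0.000000 + p_m*0.000000 + p_d*0.000000] = 0.000000
  V(1,-1) = exp(-r*dt) * [p_u*0.175099 + p_m*0.436895 + p_d*0.647437] = 0.434042
  V(1,+0) = exp(-r*dt) * [p_u*0.025897 + p_m*0.175099 + p_d*0.436895] = 0.200329
  V(1,+1) = exp(-r*dt) * [p_u*0.000000 + p_m*0.025897 + p_d*0.175099] = 0.049508
  V(0,+0) = exp(-r*dt) * [p_u*0.049508 + p_m*0.200329 + p_d*0.434042] = 0.219916


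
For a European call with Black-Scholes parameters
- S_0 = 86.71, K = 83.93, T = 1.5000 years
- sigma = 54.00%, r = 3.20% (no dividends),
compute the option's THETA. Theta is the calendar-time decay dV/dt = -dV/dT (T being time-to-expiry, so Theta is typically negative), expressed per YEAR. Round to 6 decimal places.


Answer: Theta = -7.952031

Derivation:
d1 = 0.4525297718; d2 = -0.2088324587
phi(d1) = 0.3601156207; exp(-qT) = 1.0000000000; exp(-rT) = 0.9531337871
Theta = -S*exp(-qT)*phi(d1)*sigma/(2*sqrt(T)) - r*K*exp(-rT)*N(d2) + q*S*exp(-qT)*N(d1)
N(d1) = 0.6745563108; N(d2) = 0.4172895158; sqrt(T) = 1.2247448714
Term 1 = -86.7100 * 1.0000000000 * 0.3601156207 * 0.5400 / (2 * 1.2247448714) = -6.8838164372
Term 2 = -0.0320 * 83.9300 * 0.9531337871 * 0.4172895158 = -1.0682146744
Term 3 = 0 (no dividend yield, q = 0)
Theta = -6.8838164372 + (-1.0682146744) + (0.0000000000) = -7.952031


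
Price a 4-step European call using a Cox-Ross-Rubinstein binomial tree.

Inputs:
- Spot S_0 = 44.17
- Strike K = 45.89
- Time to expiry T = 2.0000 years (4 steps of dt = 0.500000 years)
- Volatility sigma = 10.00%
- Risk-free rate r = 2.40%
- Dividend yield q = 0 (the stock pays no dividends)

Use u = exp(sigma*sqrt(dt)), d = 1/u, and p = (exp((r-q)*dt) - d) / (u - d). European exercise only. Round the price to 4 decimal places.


dt = T/N = 0.500000
u = exp(sigma*sqrt(dt)) = 1.073271; d = 1/u = 0.931731
p = (exp((r-q)*dt) - d) / (u - d) = 0.567623
Discount per step: exp(-r*dt) = 0.988072
Stock lattice S(k, i) with i counting down-moves:
  k=0: S(0,0) = 44.1700
  k=1: S(1,0) = 47.4064; S(1,1) = 41.1546
  k=2: S(2,0) = 50.8799; S(2,1) = 44.1700; S(2,2) = 38.3450
  k=3: S(3,0) = 54.6079; S(3,1) = 47.4064; S(3,2) = 41.1546; S(3,3) = 35.7273
  k=4: S(4,0) = 58.6090; S(4,1) = 50.8799; S(4,2) = 44.1700; S(4,3) = 38.3450; S(4,4) = 33.2882
Terminal payoffs V(N, i) = max(S_T - K, 0):
  V(4,0) = 12.719016; V(4,1) = 4.989861; V(4,2) = 0.000000; V(4,3) = 0.000000; V(4,4) = 0.000000
Backward induction: V(k, i) = exp(-r*dt) * [p * V(k+1, i) + (1-p) * V(k+1, i+1)].
  V(3,0) = exp(-r*dt) * [p*12.719016 + (1-p)*4.989861] = 9.265251
  V(3,1) = exp(-r*dt) * [p*4.989861 + (1-p)*0.000000] = 2.798572
  V(3,2) = exp(-r*dt) * [p*0.000000 + (1-p)*0.000000] = 0.000000
  V(3,3) = exp(-r*dt) * [p*0.000000 + (1-p)*0.000000] = 0.000000
  V(2,0) = exp(-r*dt) * [p*9.265251 + (1-p)*2.798572] = 6.392038
  V(2,1) = exp(-r*dt) * [p*2.798572 + (1-p)*0.000000] = 1.569584
  V(2,2) = exp(-r*dt) * [p*0.000000 + (1-p)*0.000000] = 0.000000
  V(1,0) = exp(-r*dt) * [p*6.392038 + (1-p)*1.569584] = 4.255544
  V(1,1) = exp(-r*dt) * [p*1.569584 + (1-p)*0.000000] = 0.880304
  V(0,0) = exp(-r*dt) * [p*4.255544 + (1-p)*0.880304] = 2.762813

Answer: Price = V(0,0) = 2.7628


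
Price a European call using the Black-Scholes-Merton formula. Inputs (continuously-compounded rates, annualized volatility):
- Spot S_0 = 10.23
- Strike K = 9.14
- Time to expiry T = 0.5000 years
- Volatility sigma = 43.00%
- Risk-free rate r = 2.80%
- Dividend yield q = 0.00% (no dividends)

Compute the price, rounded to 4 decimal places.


Answer: Price = 1.8697

Derivation:
d1 = (ln(S/K) + (r - q + 0.5*sigma^2) * T) / (sigma * sqrt(T)) = 0.56860987
d2 = d1 - sigma * sqrt(T) = 0.26455395
exp(-rT) = 0.98609754; exp(-qT) = 1.00000000
C = S_0 * exp(-qT) * N(d1) - K * exp(-rT) * N(d2)
N(d1) = 0.71518954; N(d2) = 0.60432345
C = 10.2300 * 1.00000000 * 0.71518954 - 9.1400 * 0.98609754 * 0.60432345 = 1.8697


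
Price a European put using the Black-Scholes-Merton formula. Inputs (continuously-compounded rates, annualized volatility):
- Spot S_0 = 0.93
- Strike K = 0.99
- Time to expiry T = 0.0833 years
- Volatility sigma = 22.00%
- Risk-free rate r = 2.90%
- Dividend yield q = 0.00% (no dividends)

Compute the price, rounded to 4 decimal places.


d1 = (ln(S/K) + (r - q + 0.5*sigma^2) * T) / (sigma * sqrt(T)) = -0.91484433
d2 = d1 - sigma * sqrt(T) = -0.97834016
exp(-rT) = 0.99758722; exp(-qT) = 1.00000000
P = K * exp(-rT) * N(-d2) - S_0 * exp(-qT) * N(-d1)
N(-d1) = 0.81986332; N(-d2) = 0.83604694
P = 0.9900 * 0.99758722 * 0.83604694 - 0.9300 * 1.00000000 * 0.81986332 = 0.0632

Answer: Price = 0.0632


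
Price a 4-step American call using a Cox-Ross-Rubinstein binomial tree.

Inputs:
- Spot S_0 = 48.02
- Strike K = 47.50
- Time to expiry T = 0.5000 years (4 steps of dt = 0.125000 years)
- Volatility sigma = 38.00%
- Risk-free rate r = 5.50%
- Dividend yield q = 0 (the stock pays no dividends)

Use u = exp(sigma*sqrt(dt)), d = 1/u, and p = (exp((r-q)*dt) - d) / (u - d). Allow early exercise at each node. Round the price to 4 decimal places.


Answer: Price = V(0,0) = 5.7765

Derivation:
dt = T/N = 0.125000
u = exp(sigma*sqrt(dt)) = 1.143793; d = 1/u = 0.874284
p = (exp((r-q)*dt) - d) / (u - d) = 0.492060
Discount per step: exp(-r*dt) = 0.993149
Stock lattice S(k, i) with i counting down-moves:
  k=0: S(0,0) = 48.0200
  k=1: S(1,0) = 54.9250; S(1,1) = 41.9831
  k=2: S(2,0) = 62.8228; S(2,1) = 48.0200; S(2,2) = 36.7051
  k=3: S(3,0) = 71.8563; S(3,1) = 54.9250; S(3,2) = 41.9831; S(3,3) = 32.0907
  k=4: S(4,0) = 82.1888; S(4,1) = 62.8228; S(4,2) = 48.0200; S(4,3) = 36.7051; S(4,4) = 28.0564
Terminal payoffs V(N, i) = max(S_T - K, 0):
  V(4,0) = 34.688776; V(4,1) = 15.322806; V(4,2) = 0.520000; V(4,3) = 0.000000; V(4,4) = 0.000000
Backward induction: V(k, i) = exp(-r*dt) * [p * V(k+1, i) + (1-p) * V(k+1, i+1)]; then take max(V_cont, immediate exercise) for American.
  V(3,0) = exp(-r*dt) * [p*34.688776 + (1-p)*15.322806] = 24.681754; exercise = 24.356312; V(3,0) = max -> 24.681754
  V(3,1) = exp(-r*dt) * [p*15.322806 + (1-p)*0.520000] = 7.750402; exercise = 7.424959; V(3,1) = max -> 7.750402
  V(3,2) = exp(-r*dt) * [p*0.520000 + (1-p)*0.000000] = 0.254118; exercise = 0.000000; V(3,2) = max -> 0.254118
  V(3,3) = exp(-r*dt) * [p*0.000000 + (1-p)*0.000000] = 0.000000; exercise = 0.000000; V(3,3) = max -> 0.000000
  V(2,0) = exp(-r*dt) * [p*24.681754 + (1-p)*7.750402] = 15.971462; exercise = 15.322806; V(2,0) = max -> 15.971462
  V(2,1) = exp(-r*dt) * [p*7.750402 + (1-p)*0.254118] = 3.915726; exercise = 0.520000; V(2,1) = max -> 3.915726
  V(2,2) = exp(-r*dt) * [p*0.254118 + (1-p)*0.000000] = 0.124185; exercise = 0.000000; V(2,2) = max -> 0.124185
  V(1,0) = exp(-r*dt) * [p*15.971462 + (1-p)*3.915726] = 9.780400; exercise = 7.424959; V(1,0) = max -> 9.780400
  V(1,1) = exp(-r*dt) * [p*3.915726 + (1-p)*0.124185] = 1.976218; exercise = 0.000000; V(1,1) = max -> 1.976218
  V(0,0) = exp(-r*dt) * [p*9.780400 + (1-p)*1.976218] = 5.776494; exercise = 0.520000; V(0,0) = max -> 5.776494


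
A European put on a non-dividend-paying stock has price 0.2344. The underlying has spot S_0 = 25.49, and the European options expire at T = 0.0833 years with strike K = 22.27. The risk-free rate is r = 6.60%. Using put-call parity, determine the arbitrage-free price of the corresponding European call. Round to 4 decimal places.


Answer: Call price = 3.5765

Derivation:
Put-call parity: C - P = S_0 * exp(-qT) - K * exp(-rT).
S_0 * exp(-qT) = 25.4900 * 1.00000000 = 25.49000000
K * exp(-rT) = 22.2700 * 0.99451729 = 22.14789994
C = P + S*exp(-qT) - K*exp(-rT)
C = 0.2344 + 25.49000000 - 22.14789994 = 3.5765


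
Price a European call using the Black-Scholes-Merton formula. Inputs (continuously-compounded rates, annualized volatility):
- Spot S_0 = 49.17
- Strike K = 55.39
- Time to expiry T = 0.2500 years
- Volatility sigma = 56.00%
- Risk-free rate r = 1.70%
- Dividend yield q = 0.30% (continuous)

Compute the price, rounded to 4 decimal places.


Answer: Price = 3.2789

Derivation:
d1 = (ln(S/K) + (r - q + 0.5*sigma^2) * T) / (sigma * sqrt(T)) = -0.27291211
d2 = d1 - sigma * sqrt(T) = -0.55291211
exp(-rT) = 0.99575902; exp(-qT) = 0.99925028
C = S_0 * exp(-qT) * N(d1) - K * exp(-rT) * N(d2)
N(d1) = 0.39246039; N(d2) = 0.29016180
C = 49.1700 * 0.99925028 * 0.39246039 - 55.3900 * 0.99575902 * 0.29016180 = 3.2789


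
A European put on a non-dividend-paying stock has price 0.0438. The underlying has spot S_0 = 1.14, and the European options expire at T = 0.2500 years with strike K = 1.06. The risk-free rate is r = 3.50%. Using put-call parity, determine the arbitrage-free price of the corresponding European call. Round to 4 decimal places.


Answer: Call price = 0.1330

Derivation:
Put-call parity: C - P = S_0 * exp(-qT) - K * exp(-rT).
S_0 * exp(-qT) = 1.1400 * 1.00000000 = 1.14000000
K * exp(-rT) = 1.0600 * 0.99128817 = 1.05076546
C = P + S*exp(-qT) - K*exp(-rT)
C = 0.0438 + 1.14000000 - 1.05076546 = 0.1330


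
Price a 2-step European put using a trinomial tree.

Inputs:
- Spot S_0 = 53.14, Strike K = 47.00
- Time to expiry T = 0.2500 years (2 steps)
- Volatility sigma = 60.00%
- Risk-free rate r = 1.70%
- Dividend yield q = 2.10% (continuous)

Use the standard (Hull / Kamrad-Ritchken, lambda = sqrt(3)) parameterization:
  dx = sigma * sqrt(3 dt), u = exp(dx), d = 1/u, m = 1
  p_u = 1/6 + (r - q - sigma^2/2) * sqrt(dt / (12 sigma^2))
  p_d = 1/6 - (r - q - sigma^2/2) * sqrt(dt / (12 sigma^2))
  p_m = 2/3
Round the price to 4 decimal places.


dt = T/N = 0.125000; dx = sigma*sqrt(3*dt) = 0.367423
u = exp(dx) = 1.444009; d = 1/u = 0.692516
p_u = 0.135368, p_m = 0.666667, p_d = 0.197966
Discount per step: exp(-r*dt) = 0.997877
Stock lattice S(k, j) with j the centered position index:
  k=0: S(0,+0) = 53.1400
  k=1: S(1,-1) = 36.8003; S(1,+0) = 53.1400; S(1,+1) = 76.7347
  k=2: S(2,-2) = 25.4848; S(2,-1) = 36.8003; S(2,+0) = 53.1400; S(2,+1) = 76.7347; S(2,+2) = 110.8055
Terminal payoffs V(N, j) = max(K - S_T, 0):
  V(2,-2) = 21.515179; V(2,-1) = 10.199682; V(2,+0) = 0.000000; V(2,+1) = 0.000000; V(2,+2) = 0.000000
Backward induction: V(k, j) = exp(-r*dt) * [p_u * V(k+1, j+1) + p_m * V(k+1, j) + p_d * V(k+1, j-1)]
  V(1,-1) = exp(-r*dt) * [p_u*0.000000 + p_m*10.199682 + p_d*21.515179] = 11.035580
  V(1,+0) = exp(-r*dt) * [p_u*0.000000 + p_m*0.000000 + p_d*10.199682] = 2.014901
  V(1,+1) = exp(-r*dt) * [p_u*0.000000 + p_m*0.000000 + p_d*0.000000] = 0.000000
  V(0,+0) = exp(-r*dt) * [p_u*0.000000 + p_m*2.014901 + p_d*11.035580] = 3.520445

Answer: Price = V(0,0) = 3.5204


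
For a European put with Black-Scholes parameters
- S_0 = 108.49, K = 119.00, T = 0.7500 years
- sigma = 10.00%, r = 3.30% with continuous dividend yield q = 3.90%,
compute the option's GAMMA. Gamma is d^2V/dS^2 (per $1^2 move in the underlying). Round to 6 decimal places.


d1 = -1.0763597681; d2 = -1.1629623085
phi(d1) = 0.2235290919; exp(-qT) = 0.9711736407; exp(-rT) = 0.9755537700
Gamma = exp(-qT) * phi(d1) / (S * sigma * sqrt(T)) = 0.9711736407 * 0.2235290919 / (108.4900 * 0.1000 * 0.8660254038) = 0.023105

Answer: Gamma = 0.023105


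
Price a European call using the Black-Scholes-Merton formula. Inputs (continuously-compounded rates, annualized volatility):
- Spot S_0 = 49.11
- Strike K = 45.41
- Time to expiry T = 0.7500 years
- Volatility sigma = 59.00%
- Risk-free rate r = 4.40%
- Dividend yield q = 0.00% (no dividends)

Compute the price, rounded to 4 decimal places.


d1 = (ln(S/K) + (r - q + 0.5*sigma^2) * T) / (sigma * sqrt(T)) = 0.47336427
d2 = d1 - sigma * sqrt(T) = -0.03759072
exp(-rT) = 0.96753856; exp(-qT) = 1.00000000
C = S_0 * exp(-qT) * N(d1) - K * exp(-rT) * N(d2)
N(d1) = 0.68202334; N(d2) = 0.48500700
C = 49.1100 * 1.00000000 * 0.68202334 - 45.4100 * 0.96753856 * 0.48500700 = 12.1849

Answer: Price = 12.1849


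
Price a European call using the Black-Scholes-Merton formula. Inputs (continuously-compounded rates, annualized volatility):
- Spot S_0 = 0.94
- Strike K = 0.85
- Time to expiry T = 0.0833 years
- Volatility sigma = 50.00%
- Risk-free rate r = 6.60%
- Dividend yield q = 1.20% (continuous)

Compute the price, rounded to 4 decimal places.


d1 = (ln(S/K) + (r - q + 0.5*sigma^2) * T) / (sigma * sqrt(T)) = 0.80074333
d2 = d1 - sigma * sqrt(T) = 0.65643463
exp(-rT) = 0.99451729; exp(-qT) = 0.99900090
C = S_0 * exp(-qT) * N(d1) - K * exp(-rT) * N(d2)
N(d1) = 0.78835987; N(d2) = 0.74422774
C = 0.9400 * 0.99900090 * 0.78835987 - 0.8500 * 0.99451729 * 0.74422774 = 0.1112

Answer: Price = 0.1112


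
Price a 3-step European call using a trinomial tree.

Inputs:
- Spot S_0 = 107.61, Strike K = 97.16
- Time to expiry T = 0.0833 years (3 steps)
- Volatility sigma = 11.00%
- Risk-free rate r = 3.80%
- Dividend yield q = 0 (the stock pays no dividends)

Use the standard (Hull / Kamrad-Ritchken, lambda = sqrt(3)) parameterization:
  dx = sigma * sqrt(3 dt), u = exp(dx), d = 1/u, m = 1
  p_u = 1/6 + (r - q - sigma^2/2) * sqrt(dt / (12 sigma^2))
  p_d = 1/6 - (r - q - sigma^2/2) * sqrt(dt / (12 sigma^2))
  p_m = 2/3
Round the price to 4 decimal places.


Answer: Price = V(0,0) = 10.7569

Derivation:
dt = T/N = 0.027767; dx = sigma*sqrt(3*dt) = 0.031748
u = exp(dx) = 1.032257; d = 1/u = 0.968751
p_u = 0.180638, p_m = 0.666667, p_d = 0.152695
Discount per step: exp(-r*dt) = 0.998945
Stock lattice S(k, j) with j the centered position index:
  k=0: S(0,+0) = 107.6100
  k=1: S(1,-1) = 104.2473; S(1,+0) = 107.6100; S(1,+1) = 111.0812
  k=2: S(2,-2) = 100.9896; S(2,-1) = 104.2473; S(2,+0) = 107.6100; S(2,+1) = 111.0812; S(2,+2) = 114.6644
  k=3: S(3,-3) = 97.8338; S(3,-2) = 100.9896; S(3,-1) = 104.2473; S(3,+0) = 107.6100; S(3,+1) = 111.0812; S(3,+2) = 114.6644; S(3,+3) = 118.3631
Terminal payoffs V(N, j) = max(S_T - K, 0):
  V(3,-3) = 0.673773; V(3,-2) = 3.829621; V(3,-1) = 7.087269; V(3,+0) = 10.450000; V(3,+1) = 13.921203; V(3,+2) = 17.504378; V(3,+3) = 21.203136
Backward induction: V(k, j) = exp(-r*dt) * [p_u * V(k+1, j+1) + p_m * V(k+1, j) + p_d * V(k+1, j-1)]
  V(2,-2) = exp(-r*dt) * [p_u*7.087269 + p_m*3.829621 + p_d*0.673773] = 3.932044
  V(2,-1) = exp(-r*dt) * [p_u*10.450000 + p_m*7.087269 + p_d*3.829621] = 7.189691
  V(2,+0) = exp(-r*dt) * [p_u*13.921203 + p_m*10.450000 + p_d*7.087269] = 10.552420
  V(2,+1) = exp(-r*dt) * [p_u*17.504378 + p_m*13.921203 + p_d*10.450000] = 14.023622
  V(2,+2) = exp(-r*dt) * [p_u*21.203136 + p_m*17.504378 + p_d*13.921203] = 17.606795
  V(1,-1) = exp(-r*dt) * [p_u*10.552420 + p_m*7.189691 + p_d*3.932044] = 7.292005
  V(1,+0) = exp(-r*dt) * [p_u*14.023622 + p_m*10.552420 + p_d*7.189691] = 10.654733
  V(1,+1) = exp(-r*dt) * [p_u*17.606795 + p_m*14.023622 + p_d*10.552420] = 14.125933
  V(0,+0) = exp(-r*dt) * [p_u*14.125933 + p_m*10.654733 + p_d*7.292005] = 10.756937


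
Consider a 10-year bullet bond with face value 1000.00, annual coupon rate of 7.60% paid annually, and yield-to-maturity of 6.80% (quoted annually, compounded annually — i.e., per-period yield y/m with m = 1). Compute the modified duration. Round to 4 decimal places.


Coupon per period c = face * coupon_rate / m = 76.000000
Periods per year m = 1; per-period yield y/m = 0.068000
Number of cashflows N = 10
Cashflows (t years, CF_t, discount factor 1/(1+y/m)^(m*t), PV):
  t = 1.0000: CF_t = 76.000000, DF = 0.936330, PV = 71.161049
  t = 2.0000: CF_t = 76.000000, DF = 0.876713, PV = 66.630195
  t = 3.0000: CF_t = 76.000000, DF = 0.820892, PV = 62.387823
  t = 4.0000: CF_t = 76.000000, DF = 0.768626, PV = 58.415565
  t = 5.0000: CF_t = 76.000000, DF = 0.719687, PV = 54.696222
  t = 6.0000: CF_t = 76.000000, DF = 0.673864, PV = 51.213691
  t = 7.0000: CF_t = 76.000000, DF = 0.630959, PV = 47.952894
  t = 8.0000: CF_t = 76.000000, DF = 0.590786, PV = 44.899714
  t = 9.0000: CF_t = 76.000000, DF = 0.553170, PV = 42.040930
  t = 10.0000: CF_t = 1076.000000, DF = 0.517950, PV = 557.313732
Price P = sum_t PV_t = 1056.711816
First compute Macaulay numerator sum_t t * PV_t:
  t * PV_t at t = 1.0000: 71.161049
  t * PV_t at t = 2.0000: 133.260391
  t * PV_t at t = 3.0000: 187.163470
  t * PV_t at t = 4.0000: 233.662260
  t * PV_t at t = 5.0000: 273.481110
  t * PV_t at t = 6.0000: 307.282146
  t * PV_t at t = 7.0000: 335.670259
  t * PV_t at t = 8.0000: 359.197709
  t * PV_t at t = 9.0000: 378.368373
  t * PV_t at t = 10.0000: 5573.137325
Macaulay duration D = 7852.384090 / 1056.711816 = 7.430961
Modified duration = D / (1 + y/m) = 7.430961 / (1 + 0.068000) = 6.957828

Answer: Modified duration = 6.9578


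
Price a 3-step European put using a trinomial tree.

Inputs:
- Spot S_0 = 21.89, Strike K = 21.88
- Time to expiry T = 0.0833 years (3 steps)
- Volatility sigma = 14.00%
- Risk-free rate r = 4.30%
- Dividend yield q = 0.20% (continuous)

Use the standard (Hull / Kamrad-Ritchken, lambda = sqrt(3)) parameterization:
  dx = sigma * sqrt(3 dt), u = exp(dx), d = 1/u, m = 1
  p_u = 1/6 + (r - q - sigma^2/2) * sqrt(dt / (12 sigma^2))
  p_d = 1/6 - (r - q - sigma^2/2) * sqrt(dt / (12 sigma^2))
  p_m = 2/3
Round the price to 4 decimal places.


dt = T/N = 0.027767; dx = sigma*sqrt(3*dt) = 0.040406
u = exp(dx) = 1.041234; d = 1/u = 0.960399
p_u = 0.177387, p_m = 0.666667, p_d = 0.155947
Discount per step: exp(-r*dt) = 0.998807
Stock lattice S(k, j) with j the centered position index:
  k=0: S(0,+0) = 21.8900
  k=1: S(1,-1) = 21.0231; S(1,+0) = 21.8900; S(1,+1) = 22.7926
  k=2: S(2,-2) = 20.1906; S(2,-1) = 21.0231; S(2,+0) = 21.8900; S(2,+1) = 22.7926; S(2,+2) = 23.7324
  k=3: S(3,-3) = 19.3910; S(3,-2) = 20.1906; S(3,-1) = 21.0231; S(3,+0) = 21.8900; S(3,+1) = 22.7926; S(3,+2) = 23.7324; S(3,+3) = 24.7110
Terminal payoffs V(N, j) = max(K - S_T, 0):
  V(3,-3) = 2.488970; V(3,-2) = 1.689402; V(3,-1) = 0.856865; V(3,+0) = 0.000000; V(3,+1) = 0.000000; V(3,+2) = 0.000000; V(3,+3) = 0.000000
Backward induction: V(k, j) = exp(-r*dt) * [p_u * V(k+1, j+1) + p_m * V(k+1, j) + p_d * V(k+1, j-1)]
  V(2,-2) = exp(-r*dt) * [p_u*0.856865 + p_m*1.689402 + p_d*2.488970] = 1.664423
  V(2,-1) = exp(-r*dt) * [p_u*0.000000 + p_m*0.856865 + p_d*1.689402] = 0.833704
  V(2,+0) = exp(-r*dt) * [p_u*0.000000 + p_m*0.000000 + p_d*0.856865] = 0.133466
  V(2,+1) = exp(-r*dt) * [p_u*0.000000 + p_m*0.000000 + p_d*0.000000] = 0.000000
  V(2,+2) = exp(-r*dt) * [p_u*0.000000 + p_m*0.000000 + p_d*0.000000] = 0.000000
  V(1,-1) = exp(-r*dt) * [p_u*0.133466 + p_m*0.833704 + p_d*1.664423] = 0.838038
  V(1,+0) = exp(-r*dt) * [p_u*0.000000 + p_m*0.133466 + p_d*0.833704] = 0.218729
  V(1,+1) = exp(-r*dt) * [p_u*0.000000 + p_m*0.000000 + p_d*0.133466] = 0.020789
  V(0,+0) = exp(-r*dt) * [p_u*0.020789 + p_m*0.218729 + p_d*0.838038] = 0.279862

Answer: Price = V(0,0) = 0.2799


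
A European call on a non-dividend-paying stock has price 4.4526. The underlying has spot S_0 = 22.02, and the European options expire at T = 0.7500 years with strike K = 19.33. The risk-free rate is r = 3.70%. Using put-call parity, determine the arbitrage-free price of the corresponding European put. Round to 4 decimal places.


Answer: Put price = 1.2336

Derivation:
Put-call parity: C - P = S_0 * exp(-qT) - K * exp(-rT).
S_0 * exp(-qT) = 22.0200 * 1.00000000 = 22.02000000
K * exp(-rT) = 19.3300 * 0.97263149 = 18.80096678
P = C - S*exp(-qT) + K*exp(-rT)
P = 4.4526 - 22.02000000 + 18.80096678 = 1.2336


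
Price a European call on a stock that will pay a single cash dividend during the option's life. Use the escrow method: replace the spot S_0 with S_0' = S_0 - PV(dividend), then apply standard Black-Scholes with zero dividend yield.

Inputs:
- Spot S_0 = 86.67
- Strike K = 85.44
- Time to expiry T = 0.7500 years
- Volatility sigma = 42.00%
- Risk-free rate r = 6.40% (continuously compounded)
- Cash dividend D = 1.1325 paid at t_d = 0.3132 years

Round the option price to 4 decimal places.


Answer: Price = 14.2216

Derivation:
PV(D) = D * exp(-r * t_d) = 1.1325 * 0.98015476 = 1.11002527
S_0' = S_0 - PV(D) = 86.6700 - 1.11002527 = 85.55997473
d1 = (ln(S_0'/K) + (r + sigma^2/2)*T) / (sigma*sqrt(T)) = 0.31768895
d2 = d1 - sigma*sqrt(T) = -0.04604172
exp(-rT) = 0.95313379
N(d1) = 0.62463955; N(d2) = 0.48163850
C = S_0' * N(d1) - K * exp(-rT) * N(d2) = 85.55997473 * 0.62463955 - 85.4400 * 0.95313379 * 0.48163850 = 14.2216


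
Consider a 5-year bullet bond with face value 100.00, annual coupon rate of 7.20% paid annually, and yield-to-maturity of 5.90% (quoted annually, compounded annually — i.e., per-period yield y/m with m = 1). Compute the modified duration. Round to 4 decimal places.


Coupon per period c = face * coupon_rate / m = 7.200000
Periods per year m = 1; per-period yield y/m = 0.059000
Number of cashflows N = 5
Cashflows (t years, CF_t, discount factor 1/(1+y/m)^(m*t), PV):
  t = 1.0000: CF_t = 7.200000, DF = 0.944287, PV = 6.798867
  t = 2.0000: CF_t = 7.200000, DF = 0.891678, PV = 6.420082
  t = 3.0000: CF_t = 7.200000, DF = 0.842000, PV = 6.062400
  t = 4.0000: CF_t = 7.200000, DF = 0.795090, PV = 5.724646
  t = 5.0000: CF_t = 107.200000, DF = 0.750793, PV = 80.485007
Price P = sum_t PV_t = 105.491002
First compute Macaulay numerator sum_t t * PV_t:
  t * PV_t at t = 1.0000: 6.798867
  t * PV_t at t = 2.0000: 12.840164
  t * PV_t at t = 3.0000: 18.187201
  t * PV_t at t = 4.0000: 22.898585
  t * PV_t at t = 5.0000: 402.425034
Macaulay duration D = 463.149851 / 105.491002 = 4.390420
Modified duration = D / (1 + y/m) = 4.390420 / (1 + 0.059000) = 4.145817

Answer: Modified duration = 4.1458


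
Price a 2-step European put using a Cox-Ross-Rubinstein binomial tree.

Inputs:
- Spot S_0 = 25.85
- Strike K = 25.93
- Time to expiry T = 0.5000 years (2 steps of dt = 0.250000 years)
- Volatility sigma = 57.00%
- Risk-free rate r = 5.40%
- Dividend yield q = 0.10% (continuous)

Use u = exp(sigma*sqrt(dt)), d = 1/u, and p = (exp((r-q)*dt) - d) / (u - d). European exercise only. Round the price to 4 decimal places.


Answer: Price = V(0,0) = 3.3411

Derivation:
dt = T/N = 0.250000
u = exp(sigma*sqrt(dt)) = 1.329762; d = 1/u = 0.752014
p = (exp((r-q)*dt) - d) / (u - d) = 0.452315
Discount per step: exp(-r*dt) = 0.986591
Stock lattice S(k, i) with i counting down-moves:
  k=0: S(0,0) = 25.8500
  k=1: S(1,0) = 34.3743; S(1,1) = 19.4396
  k=2: S(2,0) = 45.7097; S(2,1) = 25.8500; S(2,2) = 14.6188
Terminal payoffs V(N, i) = max(K - S_T, 0):
  V(2,0) = 0.000000; V(2,1) = 0.080000; V(2,2) = 11.311167
Backward induction: V(k, i) = exp(-r*dt) * [p * V(k+1, i) + (1-p) * V(k+1, i+1)].
  V(1,0) = exp(-r*dt) * [p*0.000000 + (1-p)*0.080000] = 0.043227
  V(1,1) = exp(-r*dt) * [p*0.080000 + (1-p)*11.311167] = 6.147588
  V(0,0) = exp(-r*dt) * [p*0.043227 + (1-p)*6.147588] = 3.341084


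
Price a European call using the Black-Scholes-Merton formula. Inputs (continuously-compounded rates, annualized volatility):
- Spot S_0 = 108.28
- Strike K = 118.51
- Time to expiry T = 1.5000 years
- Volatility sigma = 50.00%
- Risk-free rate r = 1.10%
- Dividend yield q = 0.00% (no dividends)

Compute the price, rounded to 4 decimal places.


d1 = (ln(S/K) + (r - q + 0.5*sigma^2) * T) / (sigma * sqrt(T)) = 0.18570908
d2 = d1 - sigma * sqrt(T) = -0.42666336
exp(-rT) = 0.98363538; exp(-qT) = 1.00000000
C = S_0 * exp(-qT) * N(d1) - K * exp(-rT) * N(d2)
N(d1) = 0.57366354; N(d2) = 0.33481227
C = 108.2800 * 1.00000000 * 0.57366354 - 118.5100 * 0.98363538 * 0.33481227 = 23.0870

Answer: Price = 23.0870


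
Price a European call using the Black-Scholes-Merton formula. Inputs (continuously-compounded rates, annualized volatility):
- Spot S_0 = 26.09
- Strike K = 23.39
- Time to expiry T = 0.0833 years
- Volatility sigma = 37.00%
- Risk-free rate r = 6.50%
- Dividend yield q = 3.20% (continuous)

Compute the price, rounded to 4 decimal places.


Answer: Price = 2.9560

Derivation:
d1 = (ln(S/K) + (r - q + 0.5*sigma^2) * T) / (sigma * sqrt(T)) = 1.10212593
d2 = d1 - sigma * sqrt(T) = 0.99533749
exp(-rT) = 0.99460013; exp(-qT) = 0.99733795
C = S_0 * exp(-qT) * N(d1) - K * exp(-rT) * N(d2)
N(d1) = 0.86479654; N(d2) = 0.84021393
C = 26.0900 * 0.99733795 * 0.86479654 - 23.3900 * 0.99460013 * 0.84021393 = 2.9560


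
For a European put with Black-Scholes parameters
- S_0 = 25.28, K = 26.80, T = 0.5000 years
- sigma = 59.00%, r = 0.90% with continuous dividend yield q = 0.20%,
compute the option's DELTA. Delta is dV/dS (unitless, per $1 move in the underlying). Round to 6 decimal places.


Answer: Delta = -0.468830

Derivation:
d1 = 0.0770307308; d2 = -0.3401622701
phi(d1) = 0.3977604259; exp(-qT) = 0.9990004998; exp(-rT) = 0.9955101098
N(-d1) = 0.4692995490
Delta = -exp(-qT) * N(-d1) = -0.9990004998 * 0.4692995490 = -0.468830


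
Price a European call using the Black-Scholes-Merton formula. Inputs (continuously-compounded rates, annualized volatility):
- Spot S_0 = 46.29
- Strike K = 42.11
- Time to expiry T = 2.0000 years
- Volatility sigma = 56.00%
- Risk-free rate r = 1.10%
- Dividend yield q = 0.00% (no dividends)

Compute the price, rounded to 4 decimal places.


Answer: Price = 16.1535

Derivation:
d1 = (ln(S/K) + (r - q + 0.5*sigma^2) * T) / (sigma * sqrt(T)) = 0.54326094
d2 = d1 - sigma * sqrt(T) = -0.24869866
exp(-rT) = 0.97824024; exp(-qT) = 1.00000000
C = S_0 * exp(-qT) * N(d1) - K * exp(-rT) * N(d2)
N(d1) = 0.70652492; N(d2) = 0.40179694
C = 46.2900 * 1.00000000 * 0.70652492 - 42.1100 * 0.97824024 * 0.40179694 = 16.1535


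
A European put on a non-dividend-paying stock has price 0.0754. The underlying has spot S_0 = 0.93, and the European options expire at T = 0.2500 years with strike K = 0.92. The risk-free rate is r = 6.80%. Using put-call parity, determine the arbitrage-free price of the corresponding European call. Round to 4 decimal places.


Answer: Call price = 0.1009

Derivation:
Put-call parity: C - P = S_0 * exp(-qT) - K * exp(-rT).
S_0 * exp(-qT) = 0.9300 * 1.00000000 = 0.93000000
K * exp(-rT) = 0.9200 * 0.98314368 = 0.90449219
C = P + S*exp(-qT) - K*exp(-rT)
C = 0.0754 + 0.93000000 - 0.90449219 = 0.1009


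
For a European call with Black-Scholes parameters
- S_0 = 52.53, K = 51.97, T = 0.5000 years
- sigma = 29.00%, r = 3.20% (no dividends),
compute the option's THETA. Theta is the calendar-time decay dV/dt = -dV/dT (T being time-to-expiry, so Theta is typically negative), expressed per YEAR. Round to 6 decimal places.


Answer: Theta = -5.018885

Derivation:
d1 = 0.2328224954; d2 = 0.0277615289
phi(d1) = 0.3882748979; exp(-qT) = 1.0000000000; exp(-rT) = 0.9841273201
Theta = -S*exp(-qT)*phi(d1)*sigma/(2*sqrt(T)) - r*K*exp(-rT)*N(d2) + q*S*exp(-qT)*N(d1)
N(d1) = 0.5920503780; N(d2) = 0.5110738252; sqrt(T) = 0.7071067812
Term 1 = -52.5300 * 1.0000000000 * 0.3882748979 * 0.2900 / (2 * 0.7071067812) = -4.1824399577
Term 2 = -0.0320 * 51.9700 * 0.9841273201 * 0.5110738252 = -0.8364454488
Term 3 = 0 (no dividend yield, q = 0)
Theta = -4.1824399577 + (-0.8364454488) + (0.0000000000) = -5.018885


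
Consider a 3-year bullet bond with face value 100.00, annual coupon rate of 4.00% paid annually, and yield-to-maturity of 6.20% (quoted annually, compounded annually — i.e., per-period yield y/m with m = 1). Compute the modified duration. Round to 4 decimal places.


Coupon per period c = face * coupon_rate / m = 4.000000
Periods per year m = 1; per-period yield y/m = 0.062000
Number of cashflows N = 3
Cashflows (t years, CF_t, discount factor 1/(1+y/m)^(m*t), PV):
  t = 1.0000: CF_t = 4.000000, DF = 0.941620, PV = 3.766478
  t = 2.0000: CF_t = 4.000000, DF = 0.886647, PV = 3.546590
  t = 3.0000: CF_t = 104.000000, DF = 0.834885, PV = 86.827998
Price P = sum_t PV_t = 94.141066
First compute Macaulay numerator sum_t t * PV_t:
  t * PV_t at t = 1.0000: 3.766478
  t * PV_t at t = 2.0000: 7.093180
  t * PV_t at t = 3.0000: 260.483995
Macaulay duration D = 271.343653 / 94.141066 = 2.882309
Modified duration = D / (1 + y/m) = 2.882309 / (1 + 0.062000) = 2.714039

Answer: Modified duration = 2.7140


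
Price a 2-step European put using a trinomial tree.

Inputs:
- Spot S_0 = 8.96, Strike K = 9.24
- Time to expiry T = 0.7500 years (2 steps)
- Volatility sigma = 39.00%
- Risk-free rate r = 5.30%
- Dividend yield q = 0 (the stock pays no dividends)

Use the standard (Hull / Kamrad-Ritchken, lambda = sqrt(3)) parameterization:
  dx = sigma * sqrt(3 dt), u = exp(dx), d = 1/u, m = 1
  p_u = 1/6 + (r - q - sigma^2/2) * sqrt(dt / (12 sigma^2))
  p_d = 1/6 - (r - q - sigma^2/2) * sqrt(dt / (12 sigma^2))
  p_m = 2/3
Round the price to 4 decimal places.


Answer: Price = V(0,0) = 1.0474

Derivation:
dt = T/N = 0.375000; dx = sigma*sqrt(3*dt) = 0.413657
u = exp(dx) = 1.512339; d = 1/u = 0.661227
p_u = 0.156219, p_m = 0.666667, p_d = 0.177115
Discount per step: exp(-r*dt) = 0.980321
Stock lattice S(k, j) with j the centered position index:
  k=0: S(0,+0) = 8.9600
  k=1: S(1,-1) = 5.9246; S(1,+0) = 8.9600; S(1,+1) = 13.5506
  k=2: S(2,-2) = 3.9175; S(2,-1) = 5.9246; S(2,+0) = 8.9600; S(2,+1) = 13.5506; S(2,+2) = 20.4930
Terminal payoffs V(N, j) = max(K - S_T, 0):
  V(2,-2) = 5.322494; V(2,-1) = 3.315402; V(2,+0) = 0.280000; V(2,+1) = 0.000000; V(2,+2) = 0.000000
Backward induction: V(k, j) = exp(-r*dt) * [p_u * V(k+1, j+1) + p_m * V(k+1, j) + p_d * V(k+1, j-1)]
  V(1,-1) = exp(-r*dt) * [p_u*0.280000 + p_m*3.315402 + p_d*5.322494] = 3.133794
  V(1,+0) = exp(-r*dt) * [p_u*0.000000 + p_m*0.280000 + p_d*3.315402] = 0.758644
  V(1,+1) = exp(-r*dt) * [p_u*0.000000 + p_m*0.000000 + p_d*0.280000] = 0.048616
  V(0,+0) = exp(-r*dt) * [p_u*0.048616 + p_m*0.758644 + p_d*3.133794] = 1.047373


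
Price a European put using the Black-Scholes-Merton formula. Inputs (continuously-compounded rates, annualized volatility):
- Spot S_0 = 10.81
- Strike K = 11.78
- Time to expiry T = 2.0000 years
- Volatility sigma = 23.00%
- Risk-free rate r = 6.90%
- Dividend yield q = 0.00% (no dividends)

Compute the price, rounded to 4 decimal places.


Answer: Price = 1.1042

Derivation:
d1 = (ln(S/K) + (r - q + 0.5*sigma^2) * T) / (sigma * sqrt(T)) = 0.32271263
d2 = d1 - sigma * sqrt(T) = -0.00255649
exp(-rT) = 0.87109869; exp(-qT) = 1.00000000
P = K * exp(-rT) * N(-d2) - S_0 * exp(-qT) * N(-d1)
N(-d1) = 0.37345644; N(-d2) = 0.50101989
P = 11.7800 * 0.87109869 * 0.50101989 - 10.8100 * 1.00000000 * 0.37345644 = 1.1042


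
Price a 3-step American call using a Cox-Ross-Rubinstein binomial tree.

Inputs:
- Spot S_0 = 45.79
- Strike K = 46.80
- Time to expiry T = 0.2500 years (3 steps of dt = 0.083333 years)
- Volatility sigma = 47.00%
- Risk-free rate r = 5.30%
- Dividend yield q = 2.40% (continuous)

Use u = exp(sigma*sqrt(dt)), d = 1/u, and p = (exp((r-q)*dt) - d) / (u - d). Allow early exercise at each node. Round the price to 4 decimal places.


Answer: Price = V(0,0) = 4.3056

Derivation:
dt = T/N = 0.083333
u = exp(sigma*sqrt(dt)) = 1.145312; d = 1/u = 0.873124
p = (exp((r-q)*dt) - d) / (u - d) = 0.475022
Discount per step: exp(-r*dt) = 0.995593
Stock lattice S(k, i) with i counting down-moves:
  k=0: S(0,0) = 45.7900
  k=1: S(1,0) = 52.4438; S(1,1) = 39.9804
  k=2: S(2,0) = 60.0646; S(2,1) = 45.7900; S(2,2) = 34.9078
  k=3: S(3,0) = 68.7927; S(3,1) = 52.4438; S(3,2) = 39.9804; S(3,3) = 30.4789
Terminal payoffs V(N, i) = max(S_T - K, 0):
  V(3,0) = 21.992702; V(3,1) = 5.643848; V(3,2) = 0.000000; V(3,3) = 0.000000
Backward induction: V(k, i) = exp(-r*dt) * [p * V(k+1, i) + (1-p) * V(k+1, i+1)]; then take max(V_cont, immediate exercise) for American.
  V(2,0) = exp(-r*dt) * [p*21.992702 + (1-p)*5.643848] = 13.350817; exercise = 13.264582; V(2,0) = max -> 13.350817
  V(2,1) = exp(-r*dt) * [p*5.643848 + (1-p)*0.000000] = 2.669137; exercise = 0.000000; V(2,1) = max -> 2.669137
  V(2,2) = exp(-r*dt) * [p*0.000000 + (1-p)*0.000000] = 0.000000; exercise = 0.000000; V(2,2) = max -> 0.000000
  V(1,0) = exp(-r*dt) * [p*13.350817 + (1-p)*2.669137] = 7.709047; exercise = 5.643848; V(1,0) = max -> 7.709047
  V(1,1) = exp(-r*dt) * [p*2.669137 + (1-p)*0.000000] = 1.262311; exercise = 0.000000; V(1,1) = max -> 1.262311
  V(0,0) = exp(-r*dt) * [p*7.709047 + (1-p)*1.262311] = 4.305594; exercise = 0.000000; V(0,0) = max -> 4.305594


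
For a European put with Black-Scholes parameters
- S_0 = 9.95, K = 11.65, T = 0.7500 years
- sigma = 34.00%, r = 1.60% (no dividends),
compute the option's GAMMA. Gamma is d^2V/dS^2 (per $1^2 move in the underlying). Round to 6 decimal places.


d1 = -0.3477130334; d2 = -0.6421616707
phi(d1) = 0.3755398418; exp(-qT) = 1.0000000000; exp(-rT) = 0.9880717129
Gamma = exp(-qT) * phi(d1) / (S * sigma * sqrt(T)) = 1.0000000000 * 0.3755398418 / (9.9500 * 0.3400 * 0.8660254038) = 0.128181

Answer: Gamma = 0.128181


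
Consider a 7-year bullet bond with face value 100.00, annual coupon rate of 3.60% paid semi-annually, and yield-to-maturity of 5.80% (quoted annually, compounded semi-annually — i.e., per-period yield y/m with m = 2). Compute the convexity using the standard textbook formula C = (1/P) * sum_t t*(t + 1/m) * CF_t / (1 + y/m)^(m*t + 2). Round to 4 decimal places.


Answer: Convexity = 41.9953

Derivation:
Coupon per period c = face * coupon_rate / m = 1.800000
Periods per year m = 2; per-period yield y/m = 0.029000
Number of cashflows N = 14
Cashflows (t years, CF_t, discount factor 1/(1+y/m)^(m*t), PV):
  t = 0.5000: CF_t = 1.800000, DF = 0.971817, PV = 1.749271
  t = 1.0000: CF_t = 1.800000, DF = 0.944429, PV = 1.699972
  t = 1.5000: CF_t = 1.800000, DF = 0.917812, PV = 1.652062
  t = 2.0000: CF_t = 1.800000, DF = 0.891946, PV = 1.605503
  t = 2.5000: CF_t = 1.800000, DF = 0.866808, PV = 1.560255
  t = 3.0000: CF_t = 1.800000, DF = 0.842379, PV = 1.516283
  t = 3.5000: CF_t = 1.800000, DF = 0.818639, PV = 1.473550
  t = 4.0000: CF_t = 1.800000, DF = 0.795567, PV = 1.432021
  t = 4.5000: CF_t = 1.800000, DF = 0.773146, PV = 1.391663
  t = 5.0000: CF_t = 1.800000, DF = 0.751357, PV = 1.352442
  t = 5.5000: CF_t = 1.800000, DF = 0.730182, PV = 1.314327
  t = 6.0000: CF_t = 1.800000, DF = 0.709603, PV = 1.277286
  t = 6.5000: CF_t = 1.800000, DF = 0.689605, PV = 1.241288
  t = 7.0000: CF_t = 101.800000, DF = 0.670170, PV = 68.223270
Price P = sum_t PV_t = 87.489193
Convexity numerator sum_t t*(t + 1/m) * CF_t / (1+y/m)^(m*t + 2):
  t = 0.5000: term = 0.826031
  t = 1.0000: term = 2.408254
  t = 1.5000: term = 4.680766
  t = 2.0000: term = 7.581415
  t = 2.5000: term = 11.051625
  t = 3.0000: term = 15.036225
  t = 3.5000: term = 19.483284
  t = 4.0000: term = 24.343962
  t = 4.5000: term = 29.572354
  t = 5.0000: term = 35.125353
  t = 5.5000: term = 40.962511
  t = 6.0000: term = 47.045909
  t = 6.5000: term = 53.340033
  t = 7.0000: term = 3382.681321
Convexity = (1/P) * sum = 3674.139043 / 87.489193 = 41.995347


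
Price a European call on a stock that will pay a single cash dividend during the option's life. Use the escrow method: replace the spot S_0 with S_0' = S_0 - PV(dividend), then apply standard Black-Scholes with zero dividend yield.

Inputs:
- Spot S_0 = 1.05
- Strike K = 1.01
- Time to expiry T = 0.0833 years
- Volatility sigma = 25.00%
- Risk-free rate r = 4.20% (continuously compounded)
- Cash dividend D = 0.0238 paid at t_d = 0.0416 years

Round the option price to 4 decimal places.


Answer: Price = 0.0402

Derivation:
PV(D) = D * exp(-r * t_d) = 0.0238 * 0.99825433 = 0.02375845
S_0' = S_0 - PV(D) = 1.0500 - 0.02375845 = 1.02624155
d1 = (ln(S_0'/K) + (r + sigma^2/2)*T) / (sigma*sqrt(T)) = 0.30565780
d2 = d1 - sigma*sqrt(T) = 0.23350345
exp(-rT) = 0.99650751
N(d1) = 0.62006740; N(d2) = 0.59231475
C = S_0' * N(d1) - K * exp(-rT) * N(d2) = 1.02624155 * 0.62006740 - 1.0100 * 0.99650751 * 0.59231475 = 0.0402
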